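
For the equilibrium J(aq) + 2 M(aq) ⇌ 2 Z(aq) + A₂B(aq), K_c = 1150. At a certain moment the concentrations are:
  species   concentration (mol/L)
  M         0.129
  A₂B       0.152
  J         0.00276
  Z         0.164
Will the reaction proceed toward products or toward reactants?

Q_c = [Z]²·[A₂B] / ([J]·[M]²) = (0.164)²·(0.152) / ((0.00276)·(0.129)²) = 89.0
Q_c = 89.0 < K_c = 1150, so the forward reaction proceeds.

to the right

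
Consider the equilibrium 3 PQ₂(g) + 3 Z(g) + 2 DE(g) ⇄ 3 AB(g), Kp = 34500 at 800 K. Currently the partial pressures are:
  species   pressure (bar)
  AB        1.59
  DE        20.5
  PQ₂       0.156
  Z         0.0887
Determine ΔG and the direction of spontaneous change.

ΔG = -15.0 kJ/mol; the forward reaction is spontaneous

Qp = P(AB)³ / (P(PQ₂)³·P(Z)³·P(DE)²) = (1.59)³ / ((0.156)³·(0.0887)³·(20.5)²) = 3610
ΔG = RT ln(Qp/Kp) = (8.314 J mol⁻¹ K⁻¹)(800 K) × ln(3610/34500)
   = (6.651 kJ/mol)(-2.257) = -15.0 kJ/mol
ΔG < 0, so the forward reaction is spontaneous (proceeds forward).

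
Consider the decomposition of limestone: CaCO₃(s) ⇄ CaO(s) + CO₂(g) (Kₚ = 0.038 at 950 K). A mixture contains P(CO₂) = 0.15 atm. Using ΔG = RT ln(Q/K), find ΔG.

ΔG = 10.8 kJ/mol

(CaCO₃, CaO are pure solids — omitted from Qₚ.)
Qₚ = P(CO₂) = 0.150
ΔG = RT ln(Qₚ/Kₚ) = (8.314 J mol⁻¹ K⁻¹)(950 K) × ln(0.150/0.038)
   = (7.898 kJ/mol)(1.373) = 10.8 kJ/mol
ΔG > 0, so the forward reaction is non-spontaneous (proceeds in reverse).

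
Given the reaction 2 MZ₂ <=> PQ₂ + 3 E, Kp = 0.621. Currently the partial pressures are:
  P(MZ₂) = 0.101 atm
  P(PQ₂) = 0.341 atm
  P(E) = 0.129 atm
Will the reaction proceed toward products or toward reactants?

forward (toward products)

Qp = P(PQ₂)·P(E)³ / P(MZ₂)² = (0.341)·(0.129)³ / (0.101)² = 0.0718
Qp = 0.0718 < Kp = 0.621, so the forward reaction proceeds.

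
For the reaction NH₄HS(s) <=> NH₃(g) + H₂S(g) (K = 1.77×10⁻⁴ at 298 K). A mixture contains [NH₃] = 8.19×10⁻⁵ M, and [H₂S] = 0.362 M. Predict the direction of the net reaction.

forward (toward products)

(NH₄HS is a pure solid — omitted from Q.)
Q = [NH₃]·[H₂S] = (8.19×10⁻⁵)·(0.362) = 2.96×10⁻⁵
Q = 2.96×10⁻⁵ < K = 1.77×10⁻⁴, so the forward reaction proceeds.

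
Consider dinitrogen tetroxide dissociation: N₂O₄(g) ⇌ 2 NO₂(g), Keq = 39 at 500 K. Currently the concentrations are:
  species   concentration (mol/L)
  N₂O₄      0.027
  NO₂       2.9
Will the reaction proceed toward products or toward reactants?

Q = [NO₂]² / [N₂O₄] = (2.9)² / (0.027) = 310
Q = 310 > Keq = 39, so the reverse reaction proceeds.

toward reactants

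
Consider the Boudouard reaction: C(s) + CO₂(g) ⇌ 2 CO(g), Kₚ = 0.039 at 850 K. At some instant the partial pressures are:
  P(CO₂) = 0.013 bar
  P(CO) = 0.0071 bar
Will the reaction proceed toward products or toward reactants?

toward products

(C is a pure solid — omitted from Qₚ.)
Qₚ = P(CO)² / P(CO₂) = (0.0071)² / (0.013) = 0.0039
Qₚ = 0.0039 < Kₚ = 0.039, so the forward reaction proceeds.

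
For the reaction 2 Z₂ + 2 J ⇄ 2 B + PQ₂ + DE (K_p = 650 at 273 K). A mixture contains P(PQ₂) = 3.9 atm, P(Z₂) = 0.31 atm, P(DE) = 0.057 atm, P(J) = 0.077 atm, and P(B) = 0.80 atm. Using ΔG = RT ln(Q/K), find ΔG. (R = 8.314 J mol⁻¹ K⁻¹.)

Q_p = P(B)²·P(PQ₂)·P(DE) / (P(Z₂)²·P(J)²) = (0.80)²·(3.9)·(0.057) / ((0.31)²·(0.077)²) = 250
ΔG = RT ln(Q_p/K_p) = (8.314 J mol⁻¹ K⁻¹)(273 K) × ln(250/650)
   = (2.270 kJ/mol)(-0.9555) = -2.17 kJ/mol
ΔG < 0, so the forward reaction is spontaneous (proceeds forward).

ΔG = -2.17 kJ/mol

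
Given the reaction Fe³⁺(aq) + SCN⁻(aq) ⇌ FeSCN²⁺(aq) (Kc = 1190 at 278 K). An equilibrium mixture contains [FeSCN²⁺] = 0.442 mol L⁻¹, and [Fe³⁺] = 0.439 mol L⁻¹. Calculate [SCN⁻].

[SCN⁻] = 8.46e-4 mol L⁻¹

At equilibrium, Kc = [FeSCN²⁺] / ([Fe³⁺]·[SCN⁻]) = 1190.
(0.442) / ((0.439)·([SCN⁻])) = 1190
[SCN⁻] = 8.46e-4 mol L⁻¹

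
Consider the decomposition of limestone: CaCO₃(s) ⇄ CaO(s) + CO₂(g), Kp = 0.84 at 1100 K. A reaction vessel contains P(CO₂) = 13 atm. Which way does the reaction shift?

(CaCO₃, CaO are pure solids — omitted from Qp.)
Qp = P(CO₂) = 13
Qp = 13 > Kp = 0.84, so the reverse reaction proceeds.

to the left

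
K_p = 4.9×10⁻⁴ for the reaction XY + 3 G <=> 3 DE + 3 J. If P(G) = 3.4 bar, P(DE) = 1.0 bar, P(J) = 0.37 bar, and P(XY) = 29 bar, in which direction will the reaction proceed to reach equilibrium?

Q_p = P(DE)³·P(J)³ / (P(XY)·P(G)³) = (1.0)³·(0.37)³ / ((29)·(3.4)³) = 4.4×10⁻⁵
Q_p = 4.4×10⁻⁵ < K_p = 4.9×10⁻⁴, so the forward reaction proceeds.

to the right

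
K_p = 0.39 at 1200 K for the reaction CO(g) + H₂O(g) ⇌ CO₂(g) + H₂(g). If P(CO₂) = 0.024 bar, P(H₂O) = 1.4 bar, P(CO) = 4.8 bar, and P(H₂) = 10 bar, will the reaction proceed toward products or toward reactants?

toward products

Q_p = P(CO₂)·P(H₂) / (P(CO)·P(H₂O)) = (0.024)·(10) / ((4.8)·(1.4)) = 0.036
Q_p = 0.036 < K_p = 0.39, so the forward reaction proceeds.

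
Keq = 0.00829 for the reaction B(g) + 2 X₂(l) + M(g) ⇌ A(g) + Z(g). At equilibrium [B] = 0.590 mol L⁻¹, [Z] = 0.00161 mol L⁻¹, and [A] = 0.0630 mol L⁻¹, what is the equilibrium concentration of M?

(X₂ is a pure liquid — omitted from Keq.)
At equilibrium, Keq = [A]·[Z] / ([B]·[M]) = 0.00829.
(0.0630)·(0.00161) / ((0.590)·([M])) = 0.00829
[M] = 0.0207 mol L⁻¹

[M] = 0.0207 mol L⁻¹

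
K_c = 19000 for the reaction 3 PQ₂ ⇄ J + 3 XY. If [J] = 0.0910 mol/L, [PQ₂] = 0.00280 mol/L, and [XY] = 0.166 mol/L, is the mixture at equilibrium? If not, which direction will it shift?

yes, at equilibrium

Q_c = [J]·[XY]³ / [PQ₂]³ = (0.0910)·(0.166)³ / (0.00280)³ = 19000
Q_c = 19000 = K_c; the system is at equilibrium.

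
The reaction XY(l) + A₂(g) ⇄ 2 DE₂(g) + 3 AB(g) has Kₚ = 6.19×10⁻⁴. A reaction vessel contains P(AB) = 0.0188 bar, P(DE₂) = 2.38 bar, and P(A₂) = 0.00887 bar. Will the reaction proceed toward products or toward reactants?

in the reverse direction

(XY is a pure liquid — omitted from Qₚ.)
Qₚ = P(DE₂)²·P(AB)³ / P(A₂) = (2.38)²·(0.0188)³ / (0.00887) = 0.00424
Qₚ = 0.00424 > Kₚ = 6.19×10⁻⁴, so the reverse reaction proceeds.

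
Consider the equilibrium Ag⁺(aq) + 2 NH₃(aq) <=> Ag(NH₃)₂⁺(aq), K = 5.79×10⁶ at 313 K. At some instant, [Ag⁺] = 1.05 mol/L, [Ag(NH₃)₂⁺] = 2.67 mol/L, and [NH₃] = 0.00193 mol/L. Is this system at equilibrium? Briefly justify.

no; Q < K, reaction proceeds forward

Q = [Ag(NH₃)₂⁺] / ([Ag⁺]·[NH₃]²) = (2.67) / ((1.05)·(0.00193)²) = 6.83×10⁵
Q = 6.83×10⁵ < K = 5.79×10⁶: net forward reaction.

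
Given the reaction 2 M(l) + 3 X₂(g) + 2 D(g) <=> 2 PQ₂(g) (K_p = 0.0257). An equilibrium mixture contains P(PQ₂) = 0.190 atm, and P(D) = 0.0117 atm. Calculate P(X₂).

(M is a pure liquid — omitted from K_p.)
At equilibrium, K_p = P(PQ₂)² / (P(X₂)³·P(D)²) = 0.0257.
(0.190)² / ((P(X₂))³·(0.0117)²) = 0.0257
P(X₂)³ = 10300 ⇒ P(X₂) = 21.7 atm

P(X₂) = 21.7 atm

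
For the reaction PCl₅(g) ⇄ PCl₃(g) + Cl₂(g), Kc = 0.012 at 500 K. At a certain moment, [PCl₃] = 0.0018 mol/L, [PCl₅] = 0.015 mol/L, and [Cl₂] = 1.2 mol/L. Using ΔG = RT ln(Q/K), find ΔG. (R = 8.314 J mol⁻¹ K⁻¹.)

Qc = [PCl₃]·[Cl₂] / [PCl₅] = (0.0018)·(1.2) / (0.015) = 0.144
ΔG = RT ln(Qc/Kc) = (8.314 J mol⁻¹ K⁻¹)(500 K) × ln(0.144/0.012)
   = (4.157 kJ/mol)(2.485) = 10.3 kJ/mol
ΔG > 0, so the forward reaction is non-spontaneous (proceeds in reverse).

ΔG = 10.3 kJ/mol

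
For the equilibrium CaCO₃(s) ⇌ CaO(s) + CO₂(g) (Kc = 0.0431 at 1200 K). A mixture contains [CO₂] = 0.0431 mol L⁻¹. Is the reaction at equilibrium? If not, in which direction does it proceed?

(CaCO₃, CaO are pure solids — omitted from Qc.)
Qc = [CO₂] = 0.0431
Qc = 0.0431 = Kc, so the system is already at equilibrium.

no net change (already at equilibrium)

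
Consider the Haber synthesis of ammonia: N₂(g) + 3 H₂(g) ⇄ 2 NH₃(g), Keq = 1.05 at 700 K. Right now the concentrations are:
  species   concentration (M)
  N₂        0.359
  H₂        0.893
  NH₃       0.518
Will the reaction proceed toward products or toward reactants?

neither direction; the system is at equilibrium

Q = [NH₃]² / ([N₂]·[H₂]³) = (0.518)² / ((0.359)·(0.893)³) = 1.05
Q = 1.05 = Keq, so the system is already at equilibrium.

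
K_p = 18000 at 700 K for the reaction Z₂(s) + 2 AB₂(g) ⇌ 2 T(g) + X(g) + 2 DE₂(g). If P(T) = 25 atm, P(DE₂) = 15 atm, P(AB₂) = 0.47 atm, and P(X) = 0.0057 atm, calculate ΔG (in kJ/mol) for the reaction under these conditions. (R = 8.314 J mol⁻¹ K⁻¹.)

ΔG = -9.32 kJ/mol

(Z₂ is a pure solid — omitted from Q_p.)
Q_p = P(T)²·P(X)·P(DE₂)² / P(AB₂)² = (25)²·(0.0057)·(15)² / (0.47)² = 3630
ΔG = RT ln(Q_p/K_p) = (8.314 J mol⁻¹ K⁻¹)(700 K) × ln(3630/18000)
   = (5.820 kJ/mol)(-1.601) = -9.32 kJ/mol
ΔG < 0, so the forward reaction is spontaneous (proceeds forward).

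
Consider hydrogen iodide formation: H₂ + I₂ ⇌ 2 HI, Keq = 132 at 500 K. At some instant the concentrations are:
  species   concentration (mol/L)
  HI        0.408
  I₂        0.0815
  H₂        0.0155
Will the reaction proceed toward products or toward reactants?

neither direction; the system is at equilibrium

Q = [HI]² / ([H₂]·[I₂]) = (0.408)² / ((0.0155)·(0.0815)) = 132
Q = 132 = Keq, so the system is already at equilibrium.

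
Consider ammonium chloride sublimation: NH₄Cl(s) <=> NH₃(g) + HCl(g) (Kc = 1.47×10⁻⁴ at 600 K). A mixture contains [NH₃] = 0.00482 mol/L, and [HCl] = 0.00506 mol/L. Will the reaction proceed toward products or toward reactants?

(NH₄Cl is a pure solid — omitted from Qc.)
Qc = [NH₃]·[HCl] = (0.00482)·(0.00506) = 2.44×10⁻⁵
Qc = 2.44×10⁻⁵ < Kc = 1.47×10⁻⁴, so the forward reaction proceeds.

to the right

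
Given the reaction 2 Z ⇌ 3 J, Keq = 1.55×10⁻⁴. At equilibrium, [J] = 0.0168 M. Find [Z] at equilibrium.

At equilibrium, Keq = [J]³ / [Z]² = 1.55×10⁻⁴.
(0.0168)³ / ([Z])² = 1.55×10⁻⁴
[Z]² = 0.0306 ⇒ [Z] = 0.175 M

[Z] = 0.175 M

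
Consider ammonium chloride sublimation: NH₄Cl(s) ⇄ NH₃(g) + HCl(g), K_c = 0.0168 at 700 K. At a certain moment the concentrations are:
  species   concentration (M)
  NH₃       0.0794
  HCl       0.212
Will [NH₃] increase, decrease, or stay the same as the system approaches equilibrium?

(NH₄Cl is a pure solid — omitted from Q_c.)
Q_c = [NH₃]·[HCl] = (0.0794)·(0.212) = 0.0168
Q_c = 0.0168 = K_c; the system is at equilibrium.

stay the same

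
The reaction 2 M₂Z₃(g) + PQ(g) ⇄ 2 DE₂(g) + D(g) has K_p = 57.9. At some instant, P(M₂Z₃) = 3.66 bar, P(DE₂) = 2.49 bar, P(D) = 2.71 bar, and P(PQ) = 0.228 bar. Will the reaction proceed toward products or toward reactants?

Q_p = P(DE₂)²·P(D) / (P(M₂Z₃)²·P(PQ)) = (2.49)²·(2.71) / ((3.66)²·(0.228)) = 5.50
Q_p = 5.50 < K_p = 57.9, so the forward reaction proceeds.

in the forward direction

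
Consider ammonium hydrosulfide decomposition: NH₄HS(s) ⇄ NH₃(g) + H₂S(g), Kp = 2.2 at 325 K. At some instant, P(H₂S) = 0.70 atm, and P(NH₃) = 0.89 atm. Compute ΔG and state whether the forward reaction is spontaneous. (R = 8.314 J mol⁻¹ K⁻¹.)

(NH₄HS is a pure solid — omitted from Qp.)
Qp = P(NH₃)·P(H₂S) = (0.89)·(0.70) = 0.623
ΔG = RT ln(Qp/Kp) = (8.314 J mol⁻¹ K⁻¹)(325 K) × ln(0.623/2.2)
   = (2.702 kJ/mol)(-1.262) = -3.41 kJ/mol
ΔG < 0, so the forward reaction is spontaneous (proceeds forward).

ΔG = -3.41 kJ/mol; the forward reaction is spontaneous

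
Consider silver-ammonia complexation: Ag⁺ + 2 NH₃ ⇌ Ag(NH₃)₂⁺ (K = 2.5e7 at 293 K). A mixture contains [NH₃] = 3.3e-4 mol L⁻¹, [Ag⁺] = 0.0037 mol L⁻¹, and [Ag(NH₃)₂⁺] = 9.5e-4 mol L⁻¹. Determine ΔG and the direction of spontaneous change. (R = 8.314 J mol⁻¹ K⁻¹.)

ΔG = -5.75 kJ/mol; the forward reaction is spontaneous

Q = [Ag(NH₃)₂⁺] / ([Ag⁺]·[NH₃]²) = (9.5e-4) / ((0.0037)·(3.3e-4)²) = 2.36e6
ΔG = RT ln(Q/K) = (8.314 J mol⁻¹ K⁻¹)(293 K) × ln(2.36e6/2.5e7)
   = (2.436 kJ/mol)(-2.360) = -5.75 kJ/mol
ΔG < 0, so the forward reaction is spontaneous (proceeds forward).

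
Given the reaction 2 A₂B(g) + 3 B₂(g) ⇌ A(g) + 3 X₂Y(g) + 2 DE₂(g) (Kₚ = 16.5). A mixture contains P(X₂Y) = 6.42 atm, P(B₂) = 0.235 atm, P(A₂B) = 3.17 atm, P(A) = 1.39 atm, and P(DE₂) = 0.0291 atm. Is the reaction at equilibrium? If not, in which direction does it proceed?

in the forward direction

Qₚ = P(A)·P(X₂Y)³·P(DE₂)² / (P(A₂B)²·P(B₂)³) = (1.39)·(6.42)³·(0.0291)² / ((3.17)²·(0.235)³) = 2.39
Qₚ = 2.39 < Kₚ = 16.5, so the forward reaction proceeds.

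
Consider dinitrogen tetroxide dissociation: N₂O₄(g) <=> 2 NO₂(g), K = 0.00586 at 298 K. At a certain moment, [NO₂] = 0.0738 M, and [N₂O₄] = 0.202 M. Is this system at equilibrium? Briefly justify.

Q = [NO₂]² / [N₂O₄] = (0.0738)² / (0.202) = 0.0270
Q = 0.0270 > K = 0.00586: net reverse reaction.

no; Q > K, reaction proceeds in reverse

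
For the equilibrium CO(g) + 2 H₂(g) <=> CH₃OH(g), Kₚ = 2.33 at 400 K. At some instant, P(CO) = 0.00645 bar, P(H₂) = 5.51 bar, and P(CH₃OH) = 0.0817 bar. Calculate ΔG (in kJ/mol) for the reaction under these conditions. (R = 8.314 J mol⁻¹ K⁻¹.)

Qₚ = P(CH₃OH) / (P(CO)·P(H₂)²) = (0.0817) / ((0.00645)·(5.51)²) = 0.417
ΔG = RT ln(Qₚ/Kₚ) = (8.314 J mol⁻¹ K⁻¹)(400 K) × ln(0.417/2.33)
   = (3.326 kJ/mol)(-1.721) = -5.72 kJ/mol
ΔG < 0, so the forward reaction is spontaneous (proceeds forward).

ΔG = -5.72 kJ/mol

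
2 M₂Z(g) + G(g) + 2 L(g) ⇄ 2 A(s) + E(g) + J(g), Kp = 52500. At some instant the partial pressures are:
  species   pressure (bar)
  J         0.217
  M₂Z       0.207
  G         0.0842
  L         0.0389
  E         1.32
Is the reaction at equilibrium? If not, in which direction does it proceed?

neither direction; the system is at equilibrium

(A is a pure solid — omitted from Qp.)
Qp = P(E)·P(J) / (P(M₂Z)²·P(G)·P(L)²) = (1.32)·(0.217) / ((0.207)²·(0.0842)·(0.0389)²) = 52500
Qp = 52500 = Kp, so the system is already at equilibrium.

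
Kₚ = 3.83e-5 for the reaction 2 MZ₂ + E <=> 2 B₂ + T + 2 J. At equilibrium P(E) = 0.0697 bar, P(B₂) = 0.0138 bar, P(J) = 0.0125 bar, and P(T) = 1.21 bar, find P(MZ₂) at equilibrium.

P(MZ₂) = 0.116 bar

At equilibrium, Kₚ = P(B₂)²·P(T)·P(J)² / (P(MZ₂)²·P(E)) = 3.83e-5.
(0.0138)²·(1.21)·(0.0125)² / ((P(MZ₂))²·(0.0697)) = 3.83e-5
P(MZ₂)² = 0.0135 ⇒ P(MZ₂) = 0.116 bar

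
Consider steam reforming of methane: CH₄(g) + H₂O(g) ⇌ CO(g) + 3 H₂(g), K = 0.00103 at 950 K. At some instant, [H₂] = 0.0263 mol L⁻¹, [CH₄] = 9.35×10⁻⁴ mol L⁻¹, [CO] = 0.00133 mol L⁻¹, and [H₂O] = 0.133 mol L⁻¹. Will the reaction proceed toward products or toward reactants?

to the right

Q = [CO]·[H₂]³ / ([CH₄]·[H₂O]) = (0.00133)·(0.0263)³ / ((9.35×10⁻⁴)·(0.133)) = 1.95×10⁻⁴
Q = 1.95×10⁻⁴ < K = 0.00103, so the forward reaction proceeds.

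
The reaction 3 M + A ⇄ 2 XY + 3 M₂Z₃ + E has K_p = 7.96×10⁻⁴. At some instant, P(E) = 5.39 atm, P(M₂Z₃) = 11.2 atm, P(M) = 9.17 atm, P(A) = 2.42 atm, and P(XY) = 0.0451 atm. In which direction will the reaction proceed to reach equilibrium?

Q_p = P(XY)²·P(M₂Z₃)³·P(E) / (P(M)³·P(A)) = (0.0451)²·(11.2)³·(5.39) / ((9.17)³·(2.42)) = 0.00825
Q_p = 0.00825 > K_p = 7.96×10⁻⁴, so the reverse reaction proceeds.

in the reverse direction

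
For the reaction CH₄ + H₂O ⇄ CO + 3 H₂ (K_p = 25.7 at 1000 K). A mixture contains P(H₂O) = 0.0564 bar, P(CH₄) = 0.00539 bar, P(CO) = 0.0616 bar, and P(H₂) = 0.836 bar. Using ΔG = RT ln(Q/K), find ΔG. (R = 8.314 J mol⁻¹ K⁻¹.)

ΔG = 12.7 kJ/mol

Q_p = P(CO)·P(H₂)³ / (P(CH₄)·P(H₂O)) = (0.0616)·(0.836)³ / ((0.00539)·(0.0564)) = 118
ΔG = RT ln(Q_p/K_p) = (8.314 J mol⁻¹ K⁻¹)(1000 K) × ln(118/25.7)
   = (8.314 kJ/mol)(1.524) = 12.7 kJ/mol
ΔG > 0, so the forward reaction is non-spontaneous (proceeds in reverse).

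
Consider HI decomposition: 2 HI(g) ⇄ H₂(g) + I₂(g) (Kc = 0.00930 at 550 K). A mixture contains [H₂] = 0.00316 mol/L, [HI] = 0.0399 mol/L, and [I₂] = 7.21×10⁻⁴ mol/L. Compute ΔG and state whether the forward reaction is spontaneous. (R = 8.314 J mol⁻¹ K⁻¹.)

ΔG = -8.56 kJ/mol; the forward reaction is spontaneous

Qc = [H₂]·[I₂] / [HI]² = (0.00316)·(7.21×10⁻⁴) / (0.0399)² = 0.00143
ΔG = RT ln(Qc/Kc) = (8.314 J mol⁻¹ K⁻¹)(550 K) × ln(0.00143/0.00930)
   = (4.573 kJ/mol)(-1.872) = -8.56 kJ/mol
ΔG < 0, so the forward reaction is spontaneous (proceeds forward).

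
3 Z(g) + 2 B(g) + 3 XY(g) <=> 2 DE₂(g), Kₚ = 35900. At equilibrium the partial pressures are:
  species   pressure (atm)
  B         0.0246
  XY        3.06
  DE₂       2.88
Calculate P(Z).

At equilibrium, Kₚ = P(DE₂)² / (P(Z)³·P(B)²·P(XY)³) = 35900.
(2.88)² / ((P(Z))³·(0.0246)²·(3.06)³) = 35900
P(Z)³ = 0.0133 ⇒ P(Z) = 0.237 atm

P(Z) = 0.237 atm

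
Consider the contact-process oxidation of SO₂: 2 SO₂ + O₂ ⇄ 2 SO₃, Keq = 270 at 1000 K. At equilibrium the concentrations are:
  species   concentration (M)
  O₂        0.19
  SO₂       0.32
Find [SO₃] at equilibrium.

[SO₃] = 2.3 M

At equilibrium, Keq = [SO₃]² / ([SO₂]²·[O₂]) = 270.
([SO₃])² / ((0.32)²·(0.19)) = 270
[SO₃]² = 5.25 ⇒ [SO₃] = 2.3 M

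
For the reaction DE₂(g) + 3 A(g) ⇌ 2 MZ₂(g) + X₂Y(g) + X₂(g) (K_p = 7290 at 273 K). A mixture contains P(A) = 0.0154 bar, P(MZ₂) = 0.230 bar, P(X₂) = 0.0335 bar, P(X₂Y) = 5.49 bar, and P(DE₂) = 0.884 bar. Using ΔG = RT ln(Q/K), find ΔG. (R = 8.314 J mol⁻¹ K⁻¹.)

ΔG = -2.01 kJ/mol

Q_p = P(MZ₂)²·P(X₂Y)·P(X₂) / (P(DE₂)·P(A)³) = (0.230)²·(5.49)·(0.0335) / ((0.884)·(0.0154)³) = 3010
ΔG = RT ln(Q_p/K_p) = (8.314 J mol⁻¹ K⁻¹)(273 K) × ln(3010/7290)
   = (2.270 kJ/mol)(-0.8846) = -2.01 kJ/mol
ΔG < 0, so the forward reaction is spontaneous (proceeds forward).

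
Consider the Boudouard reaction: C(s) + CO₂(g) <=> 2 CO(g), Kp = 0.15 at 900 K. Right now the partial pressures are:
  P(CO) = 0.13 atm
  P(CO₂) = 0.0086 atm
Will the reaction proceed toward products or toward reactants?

to the left

(C is a pure solid — omitted from Qp.)
Qp = P(CO)² / P(CO₂) = (0.13)² / (0.0086) = 2.0
Qp = 2.0 > Kp = 0.15, so the reverse reaction proceeds.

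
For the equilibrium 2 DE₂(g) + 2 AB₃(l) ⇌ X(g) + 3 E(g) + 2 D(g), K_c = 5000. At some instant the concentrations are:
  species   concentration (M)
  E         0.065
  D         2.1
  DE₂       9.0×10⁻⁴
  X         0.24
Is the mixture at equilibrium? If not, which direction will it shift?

no; Q < K, reaction proceeds forward

(AB₃ is a pure liquid — omitted from Q_c.)
Q_c = [X]·[E]³·[D]² / [DE₂]² = (0.24)·(0.065)³·(2.1)² / (9.0×10⁻⁴)² = 360
Q_c = 360 < K_c = 5000: net forward reaction.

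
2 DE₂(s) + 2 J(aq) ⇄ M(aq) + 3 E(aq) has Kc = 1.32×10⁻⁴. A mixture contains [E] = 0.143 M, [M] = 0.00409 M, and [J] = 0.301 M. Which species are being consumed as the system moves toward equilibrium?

none (at equilibrium)

(DE₂ is a pure solid — omitted from Qc.)
Qc = [M]·[E]³ / [J]² = (0.00409)·(0.143)³ / (0.301)² = 1.32×10⁻⁴
Qc = 1.32×10⁻⁴ = Kc; the system is at equilibrium.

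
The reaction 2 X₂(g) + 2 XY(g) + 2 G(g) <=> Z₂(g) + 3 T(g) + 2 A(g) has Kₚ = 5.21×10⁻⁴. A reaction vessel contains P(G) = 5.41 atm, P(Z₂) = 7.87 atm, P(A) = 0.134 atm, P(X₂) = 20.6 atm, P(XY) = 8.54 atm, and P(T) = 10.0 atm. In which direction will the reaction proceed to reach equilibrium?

in the forward direction

Qₚ = P(Z₂)·P(T)³·P(A)² / (P(X₂)²·P(XY)²·P(G)²) = (7.87)·(10.0)³·(0.134)² / ((20.6)²·(8.54)²·(5.41)²) = 1.56×10⁻⁴
Qₚ = 1.56×10⁻⁴ < Kₚ = 5.21×10⁻⁴, so the forward reaction proceeds.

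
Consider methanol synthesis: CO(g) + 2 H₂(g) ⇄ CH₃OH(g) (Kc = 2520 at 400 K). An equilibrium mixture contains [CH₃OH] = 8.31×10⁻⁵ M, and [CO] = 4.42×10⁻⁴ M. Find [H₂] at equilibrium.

[H₂] = 0.00864 M

At equilibrium, Kc = [CH₃OH] / ([CO]·[H₂]²) = 2520.
(8.31×10⁻⁵) / ((4.42×10⁻⁴)·([H₂])²) = 2520
[H₂]² = 7.46×10⁻⁵ ⇒ [H₂] = 0.00864 M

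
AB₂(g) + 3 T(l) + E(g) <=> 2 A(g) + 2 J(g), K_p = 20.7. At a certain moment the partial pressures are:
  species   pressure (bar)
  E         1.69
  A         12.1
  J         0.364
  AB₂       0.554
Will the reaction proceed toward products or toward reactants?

no net change (already at equilibrium)

(T is a pure liquid — omitted from Q_p.)
Q_p = P(A)²·P(J)² / (P(AB₂)·P(E)) = (12.1)²·(0.364)² / ((0.554)·(1.69)) = 20.7
Q_p = 20.7 = K_p, so the system is already at equilibrium.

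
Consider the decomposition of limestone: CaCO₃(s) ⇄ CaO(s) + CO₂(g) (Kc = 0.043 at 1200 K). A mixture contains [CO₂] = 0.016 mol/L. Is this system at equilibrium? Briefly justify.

no; Q < K, reaction proceeds forward

(CaCO₃, CaO are pure solids — omitted from Qc.)
Qc = [CO₂] = 0.016
Qc = 0.016 < Kc = 0.043: net forward reaction.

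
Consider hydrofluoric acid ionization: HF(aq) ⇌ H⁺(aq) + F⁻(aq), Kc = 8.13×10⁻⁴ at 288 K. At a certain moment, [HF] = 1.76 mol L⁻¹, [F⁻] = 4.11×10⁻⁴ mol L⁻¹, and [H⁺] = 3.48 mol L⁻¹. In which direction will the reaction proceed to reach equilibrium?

Qc = [H⁺]·[F⁻] / [HF] = (3.48)·(4.11×10⁻⁴) / (1.76) = 8.13×10⁻⁴
Qc = 8.13×10⁻⁴ = Kc, so the system is already at equilibrium.

neither direction; the system is at equilibrium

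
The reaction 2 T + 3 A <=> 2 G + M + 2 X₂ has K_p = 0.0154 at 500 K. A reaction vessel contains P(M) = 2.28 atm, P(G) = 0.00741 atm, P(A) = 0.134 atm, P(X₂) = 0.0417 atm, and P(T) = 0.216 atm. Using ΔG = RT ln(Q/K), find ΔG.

ΔG = -8.61 kJ/mol

Q_p = P(G)²·P(M)·P(X₂)² / (P(T)²·P(A)³) = (0.00741)²·(2.28)·(0.0417)² / ((0.216)²·(0.134)³) = 0.00194
ΔG = RT ln(Q_p/K_p) = (8.314 J mol⁻¹ K⁻¹)(500 K) × ln(0.00194/0.0154)
   = (4.157 kJ/mol)(-2.072) = -8.61 kJ/mol
ΔG < 0, so the forward reaction is spontaneous (proceeds forward).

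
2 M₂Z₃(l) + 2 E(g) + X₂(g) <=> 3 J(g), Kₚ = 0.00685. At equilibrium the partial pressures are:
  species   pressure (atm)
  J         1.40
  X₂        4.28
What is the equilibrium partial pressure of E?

(M₂Z₃ is a pure liquid — omitted from Kₚ.)
At equilibrium, Kₚ = P(J)³ / (P(E)²·P(X₂)) = 0.00685.
(1.40)³ / ((P(E))²·(4.28)) = 0.00685
P(E)² = 93.6 ⇒ P(E) = 9.67 atm

P(E) = 9.67 atm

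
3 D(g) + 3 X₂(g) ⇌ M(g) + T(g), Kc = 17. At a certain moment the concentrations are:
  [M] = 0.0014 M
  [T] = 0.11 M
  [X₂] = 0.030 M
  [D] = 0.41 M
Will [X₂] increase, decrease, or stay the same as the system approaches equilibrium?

increase

Qc = [M]·[T] / ([D]³·[X₂]³) = (0.0014)·(0.11) / ((0.41)³·(0.030)³) = 83
Qc = 83 > Kc = 17: net reverse reaction.
X₂ is a reactant, so it increases.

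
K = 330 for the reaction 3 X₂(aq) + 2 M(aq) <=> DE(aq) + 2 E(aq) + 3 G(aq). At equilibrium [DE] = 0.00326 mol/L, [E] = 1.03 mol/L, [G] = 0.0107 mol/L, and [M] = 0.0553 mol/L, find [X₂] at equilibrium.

[X₂] = 0.00161 mol/L

At equilibrium, K = [DE]·[E]²·[G]³ / ([X₂]³·[M]²) = 330.
(0.00326)·(1.03)²·(0.0107)³ / (([X₂])³·(0.0553)²) = 330
[X₂]³ = 4.20×10⁻⁹ ⇒ [X₂] = 0.00161 mol/L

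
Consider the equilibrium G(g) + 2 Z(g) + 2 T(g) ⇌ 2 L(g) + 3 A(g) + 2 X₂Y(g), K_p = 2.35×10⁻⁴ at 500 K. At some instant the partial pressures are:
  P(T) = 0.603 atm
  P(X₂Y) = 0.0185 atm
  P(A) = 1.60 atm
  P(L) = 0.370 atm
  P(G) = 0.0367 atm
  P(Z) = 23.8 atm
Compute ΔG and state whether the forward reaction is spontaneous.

Q_p = P(L)²·P(A)³·P(X₂Y)² / (P(G)·P(Z)²·P(T)²) = (0.370)²·(1.60)³·(0.0185)² / ((0.0367)·(23.8)²·(0.603)²) = 2.54×10⁻⁵
ΔG = RT ln(Q_p/K_p) = (8.314 J mol⁻¹ K⁻¹)(500 K) × ln(2.54×10⁻⁵/2.35×10⁻⁴)
   = (4.157 kJ/mol)(-2.225) = -9.25 kJ/mol
ΔG < 0, so the forward reaction is spontaneous (proceeds forward).

ΔG = -9.25 kJ/mol; the forward reaction is spontaneous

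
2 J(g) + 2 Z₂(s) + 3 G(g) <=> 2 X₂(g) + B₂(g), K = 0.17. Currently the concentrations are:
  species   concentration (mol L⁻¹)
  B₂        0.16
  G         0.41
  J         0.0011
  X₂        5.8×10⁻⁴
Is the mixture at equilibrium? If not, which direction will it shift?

(Z₂ is a pure solid — omitted from Q.)
Q = [X₂]²·[B₂] / ([J]²·[G]³) = (5.8×10⁻⁴)²·(0.16) / ((0.0011)²·(0.41)³) = 0.65
Q = 0.65 > K = 0.17: net reverse reaction.

no; Q > K, reaction proceeds in reverse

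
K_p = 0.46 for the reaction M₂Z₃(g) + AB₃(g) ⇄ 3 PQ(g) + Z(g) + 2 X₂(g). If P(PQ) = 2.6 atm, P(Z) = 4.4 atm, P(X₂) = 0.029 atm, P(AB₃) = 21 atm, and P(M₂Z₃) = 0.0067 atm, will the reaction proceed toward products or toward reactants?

Q_p = P(PQ)³·P(Z)·P(X₂)² / (P(M₂Z₃)·P(AB₃)) = (2.6)³·(4.4)·(0.029)² / ((0.0067)·(21)) = 0.46
Q_p = 0.46 = K_p, so the system is already at equilibrium.

at equilibrium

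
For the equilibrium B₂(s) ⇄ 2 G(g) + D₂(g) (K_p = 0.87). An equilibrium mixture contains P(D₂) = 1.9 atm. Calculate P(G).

(B₂ is a pure solid — omitted from K_p.)
At equilibrium, K_p = P(G)²·P(D₂) = 0.87.
(P(G))²·(1.9) = 0.87
P(G)² = 0.458 ⇒ P(G) = 0.68 atm

P(G) = 0.68 atm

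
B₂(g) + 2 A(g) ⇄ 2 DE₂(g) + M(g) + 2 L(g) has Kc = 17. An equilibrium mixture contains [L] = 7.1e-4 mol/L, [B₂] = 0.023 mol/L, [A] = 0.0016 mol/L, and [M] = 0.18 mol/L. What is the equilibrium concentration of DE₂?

At equilibrium, Kc = [DE₂]²·[M]·[L]² / ([B₂]·[A]²) = 17.
([DE₂])²·(0.18)·(7.1e-4)² / ((0.023)·(0.0016)²) = 17
[DE₂]² = 11.0 ⇒ [DE₂] = 3.3 mol/L

[DE₂] = 3.3 mol/L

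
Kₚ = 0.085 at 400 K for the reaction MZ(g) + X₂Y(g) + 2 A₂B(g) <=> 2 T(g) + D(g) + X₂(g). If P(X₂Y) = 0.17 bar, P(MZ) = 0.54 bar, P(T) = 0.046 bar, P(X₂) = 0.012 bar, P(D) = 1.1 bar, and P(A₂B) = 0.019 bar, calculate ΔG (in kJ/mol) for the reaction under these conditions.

ΔG = 7.63 kJ/mol

Qₚ = P(T)²·P(D)·P(X₂) / (P(MZ)·P(X₂Y)·P(A₂B)²) = (0.046)²·(1.1)·(0.012) / ((0.54)·(0.17)·(0.019)²) = 0.843
ΔG = RT ln(Qₚ/Kₚ) = (8.314 J mol⁻¹ K⁻¹)(400 K) × ln(0.843/0.085)
   = (3.326 kJ/mol)(2.294) = 7.63 kJ/mol
ΔG > 0, so the forward reaction is non-spontaneous (proceeds in reverse).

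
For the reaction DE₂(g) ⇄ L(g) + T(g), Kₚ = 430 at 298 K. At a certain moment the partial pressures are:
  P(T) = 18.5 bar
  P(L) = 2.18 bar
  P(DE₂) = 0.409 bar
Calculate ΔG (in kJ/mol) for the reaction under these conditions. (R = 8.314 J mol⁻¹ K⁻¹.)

ΔG = -3.65 kJ/mol

Qₚ = P(L)·P(T) / P(DE₂) = (2.18)·(18.5) / (0.409) = 98.6
ΔG = RT ln(Qₚ/Kₚ) = (8.314 J mol⁻¹ K⁻¹)(298 K) × ln(98.6/430)
   = (2.478 kJ/mol)(-1.473) = -3.65 kJ/mol
ΔG < 0, so the forward reaction is spontaneous (proceeds forward).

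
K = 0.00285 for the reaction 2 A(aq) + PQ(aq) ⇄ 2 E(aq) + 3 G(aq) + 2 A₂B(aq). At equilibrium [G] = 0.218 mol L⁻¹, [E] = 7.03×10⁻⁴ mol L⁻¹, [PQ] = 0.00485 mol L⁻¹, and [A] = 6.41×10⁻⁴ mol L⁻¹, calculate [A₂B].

[A₂B] = 0.0333 mol L⁻¹

At equilibrium, K = [E]²·[G]³·[A₂B]² / ([A]²·[PQ]) = 0.00285.
(7.03×10⁻⁴)²·(0.218)³·([A₂B])² / ((6.41×10⁻⁴)²·(0.00485)) = 0.00285
[A₂B]² = 0.00111 ⇒ [A₂B] = 0.0333 mol L⁻¹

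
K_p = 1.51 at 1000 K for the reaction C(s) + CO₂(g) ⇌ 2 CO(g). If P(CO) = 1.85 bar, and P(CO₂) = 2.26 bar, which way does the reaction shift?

no net change (already at equilibrium)

(C is a pure solid — omitted from Q_p.)
Q_p = P(CO)² / P(CO₂) = (1.85)² / (2.26) = 1.51
Q_p = 1.51 = K_p, so the system is already at equilibrium.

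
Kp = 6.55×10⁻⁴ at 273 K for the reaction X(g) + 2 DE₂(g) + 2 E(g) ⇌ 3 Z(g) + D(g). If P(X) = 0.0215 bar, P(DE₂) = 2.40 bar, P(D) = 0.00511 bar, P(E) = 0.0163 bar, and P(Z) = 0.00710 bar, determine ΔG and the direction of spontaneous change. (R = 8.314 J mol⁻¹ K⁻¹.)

ΔG = -5.60 kJ/mol; the forward reaction is spontaneous

Qp = P(Z)³·P(D) / (P(X)·P(DE₂)²·P(E)²) = (0.00710)³·(0.00511) / ((0.0215)·(2.40)²·(0.0163)²) = 5.56×10⁻⁵
ΔG = RT ln(Qp/Kp) = (8.314 J mol⁻¹ K⁻¹)(273 K) × ln(5.56×10⁻⁵/6.55×10⁻⁴)
   = (2.270 kJ/mol)(-2.466) = -5.60 kJ/mol
ΔG < 0, so the forward reaction is spontaneous (proceeds forward).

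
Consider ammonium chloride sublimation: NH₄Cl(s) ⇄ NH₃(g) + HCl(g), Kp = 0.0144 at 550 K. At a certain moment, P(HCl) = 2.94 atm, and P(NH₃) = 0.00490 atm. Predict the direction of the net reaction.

(NH₄Cl is a pure solid — omitted from Qp.)
Qp = P(NH₃)·P(HCl) = (0.00490)·(2.94) = 0.0144
Qp = 0.0144 = Kp, so the system is already at equilibrium.

neither direction; the system is at equilibrium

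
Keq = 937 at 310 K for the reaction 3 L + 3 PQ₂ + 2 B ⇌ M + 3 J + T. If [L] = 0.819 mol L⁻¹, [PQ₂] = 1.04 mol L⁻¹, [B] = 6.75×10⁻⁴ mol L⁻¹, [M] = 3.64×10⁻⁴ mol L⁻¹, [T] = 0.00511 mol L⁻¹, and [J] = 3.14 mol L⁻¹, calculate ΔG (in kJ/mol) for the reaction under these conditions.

ΔG = -3.92 kJ/mol

Q = [M]·[J]³·[T] / ([L]³·[PQ₂]³·[B]²) = (3.64×10⁻⁴)·(3.14)³·(0.00511) / ((0.819)³·(1.04)³·(6.75×10⁻⁴)²) = 205
ΔG = RT ln(Q/Keq) = (8.314 J mol⁻¹ K⁻¹)(310 K) × ln(205/937)
   = (2.577 kJ/mol)(-1.520) = -3.92 kJ/mol
ΔG < 0, so the forward reaction is spontaneous (proceeds forward).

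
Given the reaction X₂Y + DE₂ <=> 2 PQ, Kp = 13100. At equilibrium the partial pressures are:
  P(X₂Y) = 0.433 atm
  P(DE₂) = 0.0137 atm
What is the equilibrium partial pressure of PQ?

P(PQ) = 8.82 atm

At equilibrium, Kp = P(PQ)² / (P(X₂Y)·P(DE₂)) = 13100.
(P(PQ))² / ((0.433)·(0.0137)) = 13100
P(PQ)² = 77.7 ⇒ P(PQ) = 8.82 atm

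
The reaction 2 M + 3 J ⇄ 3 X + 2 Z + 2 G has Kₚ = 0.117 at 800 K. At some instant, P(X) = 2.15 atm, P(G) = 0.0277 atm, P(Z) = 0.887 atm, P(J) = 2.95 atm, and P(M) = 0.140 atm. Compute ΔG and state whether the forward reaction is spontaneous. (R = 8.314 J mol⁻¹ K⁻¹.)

ΔG = -15.2 kJ/mol; the forward reaction is spontaneous

Qₚ = P(X)³·P(Z)²·P(G)² / (P(M)²·P(J)³) = (2.15)³·(0.887)²·(0.0277)² / ((0.140)²·(2.95)³) = 0.0119
ΔG = RT ln(Qₚ/Kₚ) = (8.314 J mol⁻¹ K⁻¹)(800 K) × ln(0.0119/0.117)
   = (6.651 kJ/mol)(-2.286) = -15.2 kJ/mol
ΔG < 0, so the forward reaction is spontaneous (proceeds forward).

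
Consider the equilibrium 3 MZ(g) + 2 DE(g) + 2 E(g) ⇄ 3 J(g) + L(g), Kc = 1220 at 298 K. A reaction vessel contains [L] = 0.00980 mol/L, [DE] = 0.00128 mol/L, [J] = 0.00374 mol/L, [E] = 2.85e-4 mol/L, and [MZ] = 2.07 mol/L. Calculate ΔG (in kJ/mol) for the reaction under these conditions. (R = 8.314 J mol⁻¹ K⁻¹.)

ΔG = -2.56 kJ/mol

Qc = [J]³·[L] / ([MZ]³·[DE]²·[E]²) = (0.00374)³·(0.00980) / ((2.07)³·(0.00128)²·(2.85e-4)²) = 434
ΔG = RT ln(Qc/Kc) = (8.314 J mol⁻¹ K⁻¹)(298 K) × ln(434/1220)
   = (2.478 kJ/mol)(-1.034) = -2.56 kJ/mol
ΔG < 0, so the forward reaction is spontaneous (proceeds forward).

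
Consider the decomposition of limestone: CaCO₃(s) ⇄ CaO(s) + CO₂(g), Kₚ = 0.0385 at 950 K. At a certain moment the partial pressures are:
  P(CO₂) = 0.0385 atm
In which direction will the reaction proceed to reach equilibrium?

(CaCO₃, CaO are pure solids — omitted from Qₚ.)
Qₚ = P(CO₂) = 0.0385
Qₚ = 0.0385 = Kₚ, so the system is already at equilibrium.

neither direction; the system is at equilibrium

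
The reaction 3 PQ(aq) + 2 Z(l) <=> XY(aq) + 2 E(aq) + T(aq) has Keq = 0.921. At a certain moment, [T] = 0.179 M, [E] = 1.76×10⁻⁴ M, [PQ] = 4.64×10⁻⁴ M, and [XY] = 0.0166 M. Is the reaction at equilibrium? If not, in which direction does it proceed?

(Z is a pure liquid — omitted from Q.)
Q = [XY]·[E]²·[T] / [PQ]³ = (0.0166)·(1.76×10⁻⁴)²·(0.179) / (4.64×10⁻⁴)³ = 0.921
Q = 0.921 = Keq, so the system is already at equilibrium.

no net change (already at equilibrium)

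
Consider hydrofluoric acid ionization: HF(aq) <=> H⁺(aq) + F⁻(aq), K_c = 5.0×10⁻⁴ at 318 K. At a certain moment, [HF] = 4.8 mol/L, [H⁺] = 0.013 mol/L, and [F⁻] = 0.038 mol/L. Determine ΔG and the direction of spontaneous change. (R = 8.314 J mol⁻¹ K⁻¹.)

ΔG = -4.18 kJ/mol; the forward reaction is spontaneous

Q_c = [H⁺]·[F⁻] / [HF] = (0.013)·(0.038) / (4.8) = 1.03×10⁻⁴
ΔG = RT ln(Q_c/K_c) = (8.314 J mol⁻¹ K⁻¹)(318 K) × ln(1.03×10⁻⁴/5.0×10⁻⁴)
   = (2.644 kJ/mol)(-1.580) = -4.18 kJ/mol
ΔG < 0, so the forward reaction is spontaneous (proceeds forward).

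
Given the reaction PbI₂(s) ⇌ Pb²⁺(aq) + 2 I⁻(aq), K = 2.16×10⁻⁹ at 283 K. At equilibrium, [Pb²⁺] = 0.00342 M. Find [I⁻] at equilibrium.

[I⁻] = 7.95×10⁻⁴ M

(PbI₂ is a pure solid — omitted from K.)
At equilibrium, K = [Pb²⁺]·[I⁻]² = 2.16×10⁻⁹.
(0.00342)·([I⁻])² = 2.16×10⁻⁹
[I⁻]² = 6.32×10⁻⁷ ⇒ [I⁻] = 7.95×10⁻⁴ M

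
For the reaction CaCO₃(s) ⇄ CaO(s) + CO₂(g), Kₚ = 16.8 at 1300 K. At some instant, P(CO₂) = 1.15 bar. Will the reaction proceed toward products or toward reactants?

in the forward direction

(CaCO₃, CaO are pure solids — omitted from Qₚ.)
Qₚ = P(CO₂) = 1.15
Qₚ = 1.15 < Kₚ = 16.8, so the forward reaction proceeds.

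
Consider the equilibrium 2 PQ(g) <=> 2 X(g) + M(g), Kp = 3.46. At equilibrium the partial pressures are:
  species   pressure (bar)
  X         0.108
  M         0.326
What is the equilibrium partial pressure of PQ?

At equilibrium, Kp = P(X)²·P(M) / P(PQ)² = 3.46.
(0.108)²·(0.326) / (P(PQ))² = 3.46
P(PQ)² = 0.00110 ⇒ P(PQ) = 0.0332 bar

P(PQ) = 0.0332 bar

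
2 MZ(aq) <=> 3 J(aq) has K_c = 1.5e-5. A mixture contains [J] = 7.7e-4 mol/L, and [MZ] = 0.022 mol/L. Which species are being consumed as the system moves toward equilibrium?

Q_c = [J]³ / [MZ]² = (7.7e-4)³ / (0.022)² = 9.4e-7
Q_c = 9.4e-7 < K_c = 1.5e-5: net forward reaction.

MZ (reactants)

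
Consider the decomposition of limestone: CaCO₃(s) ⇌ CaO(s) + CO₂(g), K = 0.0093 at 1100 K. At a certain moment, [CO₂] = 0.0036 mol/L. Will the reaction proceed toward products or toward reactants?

(CaCO₃, CaO are pure solids — omitted from Q.)
Q = [CO₂] = 0.0036
Q = 0.0036 < K = 0.0093, so the forward reaction proceeds.

forward (toward products)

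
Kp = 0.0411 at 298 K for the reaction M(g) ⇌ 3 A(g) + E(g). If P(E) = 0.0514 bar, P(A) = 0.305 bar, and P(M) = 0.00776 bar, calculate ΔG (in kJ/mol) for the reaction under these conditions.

ΔG = 3.77 kJ/mol

Qp = P(A)³·P(E) / P(M) = (0.305)³·(0.0514) / (0.00776) = 0.188
ΔG = RT ln(Qp/Kp) = (8.314 J mol⁻¹ K⁻¹)(298 K) × ln(0.188/0.0411)
   = (2.478 kJ/mol)(1.520) = 3.77 kJ/mol
ΔG > 0, so the forward reaction is non-spontaneous (proceeds in reverse).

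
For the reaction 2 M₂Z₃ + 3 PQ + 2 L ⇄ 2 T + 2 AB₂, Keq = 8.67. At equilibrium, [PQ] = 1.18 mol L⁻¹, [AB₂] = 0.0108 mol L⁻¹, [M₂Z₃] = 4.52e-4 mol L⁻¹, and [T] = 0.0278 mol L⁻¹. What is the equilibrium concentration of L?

[L] = 0.176 mol L⁻¹

At equilibrium, Keq = [T]²·[AB₂]² / ([M₂Z₃]²·[PQ]³·[L]²) = 8.67.
(0.0278)²·(0.0108)² / ((4.52e-4)²·(1.18)³·([L])²) = 8.67
[L]² = 0.0310 ⇒ [L] = 0.176 mol L⁻¹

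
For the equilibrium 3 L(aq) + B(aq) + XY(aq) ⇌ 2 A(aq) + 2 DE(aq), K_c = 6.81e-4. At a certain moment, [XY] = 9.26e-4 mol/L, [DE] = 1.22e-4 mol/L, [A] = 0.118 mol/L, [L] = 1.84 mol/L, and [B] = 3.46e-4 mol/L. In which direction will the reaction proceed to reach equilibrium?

forward (toward products)

Q_c = [A]²·[DE]² / ([L]³·[B]·[XY]) = (0.118)²·(1.22e-4)² / ((1.84)³·(3.46e-4)·(9.26e-4)) = 1.04e-4
Q_c = 1.04e-4 < K_c = 6.81e-4, so the forward reaction proceeds.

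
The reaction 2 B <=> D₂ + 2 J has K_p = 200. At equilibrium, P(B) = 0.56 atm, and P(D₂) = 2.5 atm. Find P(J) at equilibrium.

At equilibrium, K_p = P(D₂)·P(J)² / P(B)² = 200.
(2.5)·(P(J))² / (0.56)² = 200
P(J)² = 25.1 ⇒ P(J) = 5.0 atm

P(J) = 5.0 atm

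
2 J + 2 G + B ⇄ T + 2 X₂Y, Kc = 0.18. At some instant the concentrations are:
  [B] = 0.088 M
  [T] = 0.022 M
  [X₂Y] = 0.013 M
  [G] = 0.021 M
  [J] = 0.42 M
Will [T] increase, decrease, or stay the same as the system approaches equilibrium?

Qc = [T]·[X₂Y]² / ([J]²·[G]²·[B]) = (0.022)·(0.013)² / ((0.42)²·(0.021)²·(0.088)) = 0.54
Qc = 0.54 > Kc = 0.18: net reverse reaction.
T is a product, so it decreases.

decrease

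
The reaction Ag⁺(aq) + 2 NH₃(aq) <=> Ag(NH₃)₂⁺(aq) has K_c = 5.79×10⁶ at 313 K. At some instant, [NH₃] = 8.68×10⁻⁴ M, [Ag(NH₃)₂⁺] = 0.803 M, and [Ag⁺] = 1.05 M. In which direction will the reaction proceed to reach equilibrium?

forward (toward products)

Q_c = [Ag(NH₃)₂⁺] / ([Ag⁺]·[NH₃]²) = (0.803) / ((1.05)·(8.68×10⁻⁴)²) = 1.02×10⁶
Q_c = 1.02×10⁶ < K_c = 5.79×10⁶, so the forward reaction proceeds.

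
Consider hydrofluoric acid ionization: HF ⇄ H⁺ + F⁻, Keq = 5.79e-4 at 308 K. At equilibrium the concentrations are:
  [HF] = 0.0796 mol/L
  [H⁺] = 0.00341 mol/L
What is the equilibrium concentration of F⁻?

At equilibrium, Keq = [H⁺]·[F⁻] / [HF] = 5.79e-4.
(0.00341)·([F⁻]) / (0.0796) = 5.79e-4
[F⁻] = 0.0135 mol/L

[F⁻] = 0.0135 mol/L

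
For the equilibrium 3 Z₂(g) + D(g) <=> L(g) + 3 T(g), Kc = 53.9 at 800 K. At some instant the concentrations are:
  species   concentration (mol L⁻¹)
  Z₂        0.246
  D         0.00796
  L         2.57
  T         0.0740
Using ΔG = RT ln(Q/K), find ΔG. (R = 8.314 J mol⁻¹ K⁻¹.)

Qc = [L]·[T]³ / ([Z₂]³·[D]) = (2.57)·(0.0740)³ / ((0.246)³·(0.00796)) = 8.79
ΔG = RT ln(Qc/Kc) = (8.314 J mol⁻¹ K⁻¹)(800 K) × ln(8.79/53.9)
   = (6.651 kJ/mol)(-1.814) = -12.1 kJ/mol
ΔG < 0, so the forward reaction is spontaneous (proceeds forward).

ΔG = -12.1 kJ/mol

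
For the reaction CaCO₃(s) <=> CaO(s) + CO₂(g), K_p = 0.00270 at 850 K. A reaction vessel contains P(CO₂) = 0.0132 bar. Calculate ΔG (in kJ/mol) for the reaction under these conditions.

(CaCO₃, CaO are pure solids — omitted from Q_p.)
Q_p = P(CO₂) = 0.0132
ΔG = RT ln(Q_p/K_p) = (8.314 J mol⁻¹ K⁻¹)(850 K) × ln(0.0132/0.00270)
   = (7.067 kJ/mol)(1.587) = 11.2 kJ/mol
ΔG > 0, so the forward reaction is non-spontaneous (proceeds in reverse).

ΔG = 11.2 kJ/mol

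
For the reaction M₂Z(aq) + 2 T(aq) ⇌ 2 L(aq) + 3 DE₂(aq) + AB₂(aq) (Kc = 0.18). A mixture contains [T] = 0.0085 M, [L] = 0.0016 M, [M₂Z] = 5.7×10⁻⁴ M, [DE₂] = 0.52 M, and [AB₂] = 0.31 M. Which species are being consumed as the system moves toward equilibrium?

L, DE₂, AB₂ (products)

Qc = [L]²·[DE₂]³·[AB₂] / ([M₂Z]·[T]²) = (0.0016)²·(0.52)³·(0.31) / ((5.7×10⁻⁴)·(0.0085)²) = 2.7
Qc = 2.7 > Kc = 0.18: net reverse reaction.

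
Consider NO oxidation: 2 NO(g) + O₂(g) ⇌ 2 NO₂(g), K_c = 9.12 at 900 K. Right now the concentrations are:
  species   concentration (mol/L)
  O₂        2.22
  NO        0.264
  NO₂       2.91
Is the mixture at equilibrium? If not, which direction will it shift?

no; Q > K, reaction proceeds in reverse

Q_c = [NO₂]² / ([NO]²·[O₂]) = (2.91)² / ((0.264)²·(2.22)) = 54.7
Q_c = 54.7 > K_c = 9.12: net reverse reaction.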